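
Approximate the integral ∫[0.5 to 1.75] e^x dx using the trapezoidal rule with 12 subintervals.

f(x) = e^x
a = 0.5, b = 1.75, n = 12
h = (b - a)/n = 0.104167

Trapezoidal rule: (h/2)[f(x₀) + 2f(x₁) + 2f(x₂) + ... + f(xₙ)]

x_0 = 0.5000, f(x_0) = 1.648721, coefficient = 1
x_1 = 0.6042, f(x_1) = 1.829727, coefficient = 2
x_2 = 0.7083, f(x_2) = 2.030604, coefficient = 2
x_3 = 0.8125, f(x_3) = 2.253535, coefficient = 2
x_4 = 0.9167, f(x_4) = 2.500940, coefficient = 2
x_5 = 1.0208, f(x_5) = 2.775507, coefficient = 2
x_6 = 1.1250, f(x_6) = 3.080217, coefficient = 2
x_7 = 1.2292, f(x_7) = 3.418380, coefficient = 2
x_8 = 1.3333, f(x_8) = 3.793668, coefficient = 2
x_9 = 1.4375, f(x_9) = 4.210157, coefficient = 2
x_10 = 1.5417, f(x_10) = 4.672371, coefficient = 2
x_11 = 1.6458, f(x_11) = 5.185329, coefficient = 2
x_12 = 1.7500, f(x_12) = 5.754603, coefficient = 1

I ≈ (0.104167/2) × 78.904193 = 4.109593
Exact value: 4.105881
Error: 0.003712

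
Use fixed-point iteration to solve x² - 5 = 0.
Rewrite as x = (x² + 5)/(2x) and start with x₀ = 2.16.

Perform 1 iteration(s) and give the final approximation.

Equation: x² - 5 = 0
Fixed-point form: x = (x² + 5)/(2x)
x₀ = 2.16

x_1 = g(2.160000) = 2.237407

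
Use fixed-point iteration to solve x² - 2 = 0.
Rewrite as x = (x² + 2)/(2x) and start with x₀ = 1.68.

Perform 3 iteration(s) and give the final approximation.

Equation: x² - 2 = 0
Fixed-point form: x = (x² + 2)/(2x)
x₀ = 1.68

x_1 = g(1.680000) = 1.435238
x_2 = g(1.435238) = 1.414368
x_3 = g(1.414368) = 1.414214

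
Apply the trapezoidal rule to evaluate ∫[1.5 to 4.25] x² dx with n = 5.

f(x) = x²
a = 1.5, b = 4.25, n = 5
h = (b - a)/n = 0.550000

Trapezoidal rule: (h/2)[f(x₀) + 2f(x₁) + 2f(x₂) + ... + f(xₙ)]

x_0 = 1.5000, f(x_0) = 2.250000, coefficient = 1
x_1 = 2.0500, f(x_1) = 4.202500, coefficient = 2
x_2 = 2.6000, f(x_2) = 6.760000, coefficient = 2
x_3 = 3.1500, f(x_3) = 9.922500, coefficient = 2
x_4 = 3.7000, f(x_4) = 13.690000, coefficient = 2
x_5 = 4.2500, f(x_5) = 18.062500, coefficient = 1

I ≈ (0.550000/2) × 89.462500 = 24.602188
Exact value: 24.463542
Error: 0.138646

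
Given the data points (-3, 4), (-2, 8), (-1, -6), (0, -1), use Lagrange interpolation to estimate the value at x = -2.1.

Lagrange interpolation formula:
P(x) = Σ yᵢ × Lᵢ(x)
where Lᵢ(x) = Π_{j≠i} (x - xⱼ)/(xᵢ - xⱼ)

L_0(-2.1) = (-2.1 - (-2))/(-3 - (-2)) × (-2.1 - (-1))/(-3 - (-1)) × (-2.1 - 0)/(-3 - 0) = 0.038500
L_1(-2.1) = (-2.1 - (-3))/(-2 - (-3)) × (-2.1 - (-1))/(-2 - (-1)) × (-2.1 - 0)/(-2 - 0) = 1.039500
L_2(-2.1) = (-2.1 - (-3))/(-1 - (-3)) × (-2.1 - (-2))/(-1 - (-2)) × (-2.1 - 0)/(-1 - 0) = -0.094500
L_3(-2.1) = (-2.1 - (-3))/(0 - (-3)) × (-2.1 - (-2))/(0 - (-2)) × (-2.1 - (-1))/(0 - (-1)) = 0.016500

P(-2.1) = 4×L_0(-2.1) + 8×L_1(-2.1) + (-6)×L_2(-2.1) + (-1)×L_3(-2.1)
P(-2.1) = 9.020500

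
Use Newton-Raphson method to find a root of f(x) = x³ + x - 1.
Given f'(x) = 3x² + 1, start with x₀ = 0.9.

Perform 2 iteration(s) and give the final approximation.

f(x) = x³ + x - 1
f'(x) = 3x² + 1
x₀ = 0.9

Newton-Raphson formula: x_{n+1} = x_n - f(x_n)/f'(x_n)

Iteration 1:
  f(0.900000) = 0.629000
  f'(0.900000) = 3.430000
  x_1 = 0.900000 - 0.629000/3.430000 = 0.716618
Iteration 2:
  f(0.716618) = 0.084631
  f'(0.716618) = 2.540624
  x_2 = 0.716618 - 0.084631/2.540624 = 0.683307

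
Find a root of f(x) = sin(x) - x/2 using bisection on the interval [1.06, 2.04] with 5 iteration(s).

f(x) = sin(x) - x/2
Initial interval: [1.06, 2.04]

Iteration 1:
  c_1 = (1.060000 + 2.040000)/2 = 1.550000
  f(c_1) = f(1.550000) = 0.224784
  f(a) × f(c) ≥ 0, new interval: [1.550000, 2.040000]
Iteration 2:
  c_2 = (1.550000 + 2.040000)/2 = 1.795000
  f(c_2) = f(1.795000) = 0.077471
  f(a) × f(c) ≥ 0, new interval: [1.795000, 2.040000]
Iteration 3:
  c_3 = (1.795000 + 2.040000)/2 = 1.917500
  f(c_3) = f(1.917500) = -0.018252
  f(a) × f(c) < 0, new interval: [1.795000, 1.917500]
Iteration 4:
  c_4 = (1.795000 + 1.917500)/2 = 1.856250
  f(c_4) = f(1.856250) = 0.031409
  f(a) × f(c) ≥ 0, new interval: [1.856250, 1.917500]
Iteration 5:
  c_5 = (1.856250 + 1.917500)/2 = 1.886875
  f(c_5) = f(1.886875) = 0.007024
  f(a) × f(c) ≥ 0, new interval: [1.886875, 1.917500]

After 5 iteration(s), the approximation is c_5 = 1.886875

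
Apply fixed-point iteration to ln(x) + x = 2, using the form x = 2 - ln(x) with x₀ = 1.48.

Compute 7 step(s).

Equation: ln(x) + x = 2
Fixed-point form: x = 2 - ln(x)
x₀ = 1.48

x_1 = g(1.480000) = 1.607958
x_2 = g(1.607958) = 1.525035
x_3 = g(1.525035) = 1.577983
x_4 = g(1.577983) = 1.543853
x_5 = g(1.543853) = 1.565719
x_6 = g(1.565719) = 1.551655
x_7 = g(1.551655) = 1.560678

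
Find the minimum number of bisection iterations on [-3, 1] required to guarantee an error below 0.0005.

We need (b-a)/2^n ≤ 0.0005
(1 - (-3))/2^n ≤ 0.0005
4/2^n ≤ 0.0005
2^n ≥ 8000
n ≥ log₂(8000) = 12.97
n ≥ 13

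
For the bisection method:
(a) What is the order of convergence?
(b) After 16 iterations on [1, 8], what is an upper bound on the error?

(a) Bisection has linear (order 1) convergence; the error is halved each step.

(b) Error bound = (b-a)/2^n = (8 - 1)/2^{16}
    = 7/2^{16}

(a) 1 (linear); (b) error ≤ 1.07e-04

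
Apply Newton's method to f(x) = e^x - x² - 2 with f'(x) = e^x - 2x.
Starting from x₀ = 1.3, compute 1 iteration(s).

f(x) = e^x - x² - 2
f'(x) = e^x - 2x
x₀ = 1.3

Newton-Raphson formula: x_{n+1} = x_n - f(x_n)/f'(x_n)

Iteration 1:
  f(1.300000) = -0.020703
  f'(1.300000) = 1.069297
  x_1 = 1.300000 - (-0.020703)/1.069297 = 1.319362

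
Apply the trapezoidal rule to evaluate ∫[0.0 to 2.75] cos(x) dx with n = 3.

f(x) = cos(x)
a = 0.0, b = 2.75, n = 3
h = (b - a)/n = 0.916667

Trapezoidal rule: (h/2)[f(x₀) + 2f(x₁) + 2f(x₂) + ... + f(xₙ)]

x_0 = 0.0000, f(x_0) = 1.000000, coefficient = 1
x_1 = 0.9167, f(x_1) = 0.608469, coefficient = 2
x_2 = 1.8333, f(x_2) = -0.259531, coefficient = 2
x_3 = 2.7500, f(x_3) = -0.924302, coefficient = 1

I ≈ (0.916667/2) × 0.773572 = 0.354554
Exact value: 0.381661
Error: 0.027107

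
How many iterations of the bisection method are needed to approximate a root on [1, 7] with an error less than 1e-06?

We need (b-a)/2^n ≤ 1e-06
(7 - 1)/2^n ≤ 1e-06
6/2^n ≤ 1e-06
2^n ≥ 6000000
n ≥ log₂(6000000) = 22.52
n ≥ 23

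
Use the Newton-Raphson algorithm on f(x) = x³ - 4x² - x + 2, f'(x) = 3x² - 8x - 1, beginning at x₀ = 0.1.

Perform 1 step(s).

f(x) = x³ - 4x² - x + 2
f'(x) = 3x² - 8x - 1
x₀ = 0.1

Newton-Raphson formula: x_{n+1} = x_n - f(x_n)/f'(x_n)

Iteration 1:
  f(0.100000) = 1.861000
  f'(0.100000) = -1.770000
  x_1 = 0.100000 - 1.861000/(-1.770000) = 1.151412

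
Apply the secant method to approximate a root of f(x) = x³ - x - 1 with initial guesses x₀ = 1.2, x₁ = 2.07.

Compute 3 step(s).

f(x) = x³ - x - 1
x₀ = 1.2, x₁ = 2.07

Secant formula: x_{n+1} = x_n - f(x_n)(x_n - x_{n-1})/(f(x_n) - f(x_{n-1}))

Iteration 1:
  f(1.200000) = -0.472000
  f(2.070000) = 5.799743
  x_2 = 2.070000 - 5.799743×(2.070000 - 1.200000)/(5.799743 - (-0.472000))
       = 1.265475
Iteration 2:
  f(2.070000) = 5.799743
  f(1.265475) = -0.238911
  x_3 = 1.265475 - (-0.238911)×(1.265475 - 2.070000)/(-0.238911 - 5.799743)
       = 1.297305
Iteration 3:
  f(1.265475) = -0.238911
  f(1.297305) = -0.113942
  x_4 = 1.297305 - (-0.113942)×(1.297305 - 1.265475)/(-0.113942 - (-0.238911))
       = 1.326326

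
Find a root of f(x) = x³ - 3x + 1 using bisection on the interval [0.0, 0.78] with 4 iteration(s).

f(x) = x³ - 3x + 1
Initial interval: [0.0, 0.78]

Iteration 1:
  c_1 = (0.000000 + 0.780000)/2 = 0.390000
  f(c_1) = f(0.390000) = -0.110681
  f(a) × f(c) < 0, new interval: [0.000000, 0.390000]
Iteration 2:
  c_2 = (0.000000 + 0.390000)/2 = 0.195000
  f(c_2) = f(0.195000) = 0.422415
  f(a) × f(c) ≥ 0, new interval: [0.195000, 0.390000]
Iteration 3:
  c_3 = (0.195000 + 0.390000)/2 = 0.292500
  f(c_3) = f(0.292500) = 0.147525
  f(a) × f(c) ≥ 0, new interval: [0.292500, 0.390000]
Iteration 4:
  c_4 = (0.292500 + 0.390000)/2 = 0.341250
  f(c_4) = f(0.341250) = 0.015989
  f(a) × f(c) ≥ 0, new interval: [0.341250, 0.390000]

After 4 iteration(s), the approximation is c_4 = 0.341250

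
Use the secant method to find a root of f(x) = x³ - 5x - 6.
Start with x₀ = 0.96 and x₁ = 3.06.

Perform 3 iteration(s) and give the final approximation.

f(x) = x³ - 5x - 6
x₀ = 0.96, x₁ = 3.06

Secant formula: x_{n+1} = x_n - f(x_n)(x_n - x_{n-1})/(f(x_n) - f(x_{n-1}))

Iteration 1:
  f(0.960000) = -9.915264
  f(3.060000) = 7.352616
  x_2 = 3.060000 - 7.352616×(3.060000 - 0.960000)/(7.352616 - (-9.915264))
       = 2.165826
Iteration 2:
  f(3.060000) = 7.352616
  f(2.165826) = -6.669671
  x_3 = 2.165826 - (-6.669671)×(2.165826 - 3.060000)/(-6.669671 - 7.352616)
       = 2.591138
Iteration 3:
  f(2.165826) = -6.669671
  f(2.591138) = -1.558802
  x_4 = 2.591138 - (-1.558802)×(2.591138 - 2.165826)/(-1.558802 - (-6.669671))
       = 2.720857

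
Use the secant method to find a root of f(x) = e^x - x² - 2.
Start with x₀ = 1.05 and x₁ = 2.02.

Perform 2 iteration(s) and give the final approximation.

f(x) = e^x - x² - 2
x₀ = 1.05, x₁ = 2.02

Secant formula: x_{n+1} = x_n - f(x_n)(x_n - x_{n-1})/(f(x_n) - f(x_{n-1}))

Iteration 1:
  f(1.050000) = -0.244849
  f(2.020000) = 1.457925
  x_2 = 2.020000 - 1.457925×(2.020000 - 1.050000)/(1.457925 - (-0.244849))
       = 1.189480
Iteration 2:
  f(2.020000) = 1.457925
  f(1.189480) = -0.129490
  x_3 = 1.189480 - (-0.129490)×(1.189480 - 2.020000)/(-0.129490 - 1.457925)
       = 1.257228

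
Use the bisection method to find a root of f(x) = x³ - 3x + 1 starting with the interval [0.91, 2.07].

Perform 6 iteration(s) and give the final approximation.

f(x) = x³ - 3x + 1
Initial interval: [0.91, 2.07]

Iteration 1:
  c_1 = (0.910000 + 2.070000)/2 = 1.490000
  f(c_1) = f(1.490000) = -0.162051
  f(a) × f(c) ≥ 0, new interval: [1.490000, 2.070000]
Iteration 2:
  c_2 = (1.490000 + 2.070000)/2 = 1.780000
  f(c_2) = f(1.780000) = 1.299752
  f(a) × f(c) < 0, new interval: [1.490000, 1.780000]
Iteration 3:
  c_3 = (1.490000 + 1.780000)/2 = 1.635000
  f(c_3) = f(1.635000) = 0.465723
  f(a) × f(c) < 0, new interval: [1.490000, 1.635000]
Iteration 4:
  c_4 = (1.490000 + 1.635000)/2 = 1.562500
  f(c_4) = f(1.562500) = 0.127197
  f(a) × f(c) < 0, new interval: [1.490000, 1.562500]
Iteration 5:
  c_5 = (1.490000 + 1.562500)/2 = 1.526250
  f(c_5) = f(1.526250) = -0.023444
  f(a) × f(c) ≥ 0, new interval: [1.526250, 1.562500]
Iteration 6:
  c_6 = (1.526250 + 1.562500)/2 = 1.544375
  f(c_6) = f(1.544375) = 0.050355
  f(a) × f(c) < 0, new interval: [1.526250, 1.544375]

After 6 iteration(s), the approximation is c_6 = 1.544375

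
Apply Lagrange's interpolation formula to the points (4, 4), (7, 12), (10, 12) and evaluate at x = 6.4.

Lagrange interpolation formula:
P(x) = Σ yᵢ × Lᵢ(x)
where Lᵢ(x) = Π_{j≠i} (x - xⱼ)/(xᵢ - xⱼ)

L_0(6.4) = (6.4 - 7)/(4 - 7) × (6.4 - 10)/(4 - 10) = 0.120000
L_1(6.4) = (6.4 - 4)/(7 - 4) × (6.4 - 10)/(7 - 10) = 0.960000
L_2(6.4) = (6.4 - 4)/(10 - 4) × (6.4 - 7)/(10 - 7) = -0.080000

P(6.4) = 4×L_0(6.4) + 12×L_1(6.4) + 12×L_2(6.4)
P(6.4) = 11.040000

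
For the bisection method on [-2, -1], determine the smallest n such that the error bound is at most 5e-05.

We need (b-a)/2^n ≤ 5e-05
(-1 - (-2))/2^n ≤ 5e-05
1/2^n ≤ 5e-05
2^n ≥ 20000
n ≥ log₂(20000) = 14.29
n ≥ 15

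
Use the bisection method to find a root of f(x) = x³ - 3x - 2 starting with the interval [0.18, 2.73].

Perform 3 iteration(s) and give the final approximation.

f(x) = x³ - 3x - 2
Initial interval: [0.18, 2.73]

Iteration 1:
  c_1 = (0.180000 + 2.730000)/2 = 1.455000
  f(c_1) = f(1.455000) = -3.284729
  f(a) × f(c) ≥ 0, new interval: [1.455000, 2.730000]
Iteration 2:
  c_2 = (1.455000 + 2.730000)/2 = 2.092500
  f(c_2) = f(2.092500) = 0.884629
  f(a) × f(c) < 0, new interval: [1.455000, 2.092500]
Iteration 3:
  c_3 = (1.455000 + 2.092500)/2 = 1.773750
  f(c_3) = f(1.773750) = -1.740697
  f(a) × f(c) ≥ 0, new interval: [1.773750, 2.092500]

After 3 iteration(s), the approximation is c_3 = 1.773750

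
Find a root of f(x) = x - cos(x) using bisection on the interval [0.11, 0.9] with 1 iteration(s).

f(x) = x - cos(x)
Initial interval: [0.11, 0.9]

Iteration 1:
  c_1 = (0.110000 + 0.900000)/2 = 0.505000
  f(c_1) = f(0.505000) = -0.370174
  f(a) × f(c) ≥ 0, new interval: [0.505000, 0.900000]

After 1 iteration(s), the approximation is c_1 = 0.505000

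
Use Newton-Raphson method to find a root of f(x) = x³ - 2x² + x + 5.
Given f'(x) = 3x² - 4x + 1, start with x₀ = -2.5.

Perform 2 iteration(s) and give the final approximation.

f(x) = x³ - 2x² + x + 5
f'(x) = 3x² - 4x + 1
x₀ = -2.5

Newton-Raphson formula: x_{n+1} = x_n - f(x_n)/f'(x_n)

Iteration 1:
  f(-2.500000) = -25.625000
  f'(-2.500000) = 29.750000
  x_1 = -2.500000 - (-25.625000)/29.750000 = -1.638655
Iteration 2:
  f(-1.638655) = -6.409143
  f'(-1.638655) = 15.610197
  x_2 = -1.638655 - (-6.409143)/15.610197 = -1.228081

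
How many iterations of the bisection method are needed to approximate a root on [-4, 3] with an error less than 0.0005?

We need (b-a)/2^n ≤ 0.0005
(3 - (-4))/2^n ≤ 0.0005
7/2^n ≤ 0.0005
2^n ≥ 14000
n ≥ log₂(14000) = 13.77
n ≥ 14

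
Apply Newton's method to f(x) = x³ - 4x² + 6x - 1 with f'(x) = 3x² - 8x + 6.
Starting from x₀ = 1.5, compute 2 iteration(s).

f(x) = x³ - 4x² + 6x - 1
f'(x) = 3x² - 8x + 6
x₀ = 1.5

Newton-Raphson formula: x_{n+1} = x_n - f(x_n)/f'(x_n)

Iteration 1:
  f(1.500000) = 2.375000
  f'(1.500000) = 0.750000
  x_1 = 1.500000 - 2.375000/0.750000 = -1.666667
Iteration 2:
  f(-1.666667) = -26.740741
  f'(-1.666667) = 27.666667
  x_2 = -1.666667 - (-26.740741)/27.666667 = -0.700134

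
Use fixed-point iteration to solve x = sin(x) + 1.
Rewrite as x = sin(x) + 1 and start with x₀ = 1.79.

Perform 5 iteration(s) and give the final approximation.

Equation: x = sin(x) + 1
Fixed-point form: x = sin(x) + 1
x₀ = 1.79

x_1 = g(1.790000) = 1.976071
x_2 = g(1.976071) = 1.918994
x_3 = g(1.918994) = 1.939989
x_4 = g(1.939989) = 1.932619
x_5 = g(1.932619) = 1.935253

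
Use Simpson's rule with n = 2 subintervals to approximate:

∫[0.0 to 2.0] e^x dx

f(x) = e^x
a = 0.0, b = 2.0, n = 2
h = (b - a)/n = 1.000000

Simpson's rule: (h/3)[f(x₀) + 4f(x₁) + 2f(x₂) + ... + f(xₙ)]

x_0 = 0.0000, f(x_0) = 1.000000, coefficient = 1
x_1 = 1.0000, f(x_1) = 2.718282, coefficient = 4
x_2 = 2.0000, f(x_2) = 7.389056, coefficient = 1

I ≈ (1.000000/3) × 19.262183 = 6.420728
Exact value: 6.389056
Error: 0.031672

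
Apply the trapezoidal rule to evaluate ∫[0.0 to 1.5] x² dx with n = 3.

f(x) = x²
a = 0.0, b = 1.5, n = 3
h = (b - a)/n = 0.500000

Trapezoidal rule: (h/2)[f(x₀) + 2f(x₁) + 2f(x₂) + ... + f(xₙ)]

x_0 = 0.0000, f(x_0) = 0.000000, coefficient = 1
x_1 = 0.5000, f(x_1) = 0.250000, coefficient = 2
x_2 = 1.0000, f(x_2) = 1.000000, coefficient = 2
x_3 = 1.5000, f(x_3) = 2.250000, coefficient = 1

I ≈ (0.500000/2) × 4.750000 = 1.187500
Exact value: 1.125000
Error: 0.062500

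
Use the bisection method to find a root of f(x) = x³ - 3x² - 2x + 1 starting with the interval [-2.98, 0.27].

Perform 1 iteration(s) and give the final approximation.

f(x) = x³ - 3x² - 2x + 1
Initial interval: [-2.98, 0.27]

Iteration 1:
  c_1 = (-2.980000 + 0.270000)/2 = -1.355000
  f(c_1) = f(-1.355000) = -4.285889
  f(a) × f(c) ≥ 0, new interval: [-1.355000, 0.270000]

After 1 iteration(s), the approximation is c_1 = -1.355000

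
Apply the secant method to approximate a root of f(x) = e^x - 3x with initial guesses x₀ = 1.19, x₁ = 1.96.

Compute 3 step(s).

f(x) = e^x - 3x
x₀ = 1.19, x₁ = 1.96

Secant formula: x_{n+1} = x_n - f(x_n)(x_n - x_{n-1})/(f(x_n) - f(x_{n-1}))

Iteration 1:
  f(1.190000) = -0.282919
  f(1.960000) = 1.219327
  x_2 = 1.960000 - 1.219327×(1.960000 - 1.190000)/(1.219327 - (-0.282919))
       = 1.335015
Iteration 2:
  f(1.960000) = 1.219327
  f(1.335015) = -0.204992
  x_3 = 1.335015 - (-0.204992)×(1.335015 - 1.960000)/(-0.204992 - 1.219327)
       = 1.424964
Iteration 3:
  f(1.335015) = -0.204992
  f(1.424964) = -0.117183
  x_4 = 1.424964 - (-0.117183)×(1.424964 - 1.335015)/(-0.117183 - (-0.204992))
       = 1.545005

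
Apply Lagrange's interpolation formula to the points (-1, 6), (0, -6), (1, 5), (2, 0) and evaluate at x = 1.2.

Lagrange interpolation formula:
P(x) = Σ yᵢ × Lᵢ(x)
where Lᵢ(x) = Π_{j≠i} (x - xⱼ)/(xᵢ - xⱼ)

L_0(1.2) = (1.2 - 0)/(-1 - 0) × (1.2 - 1)/(-1 - 1) × (1.2 - 2)/(-1 - 2) = 0.032000
L_1(1.2) = (1.2 - (-1))/(0 - (-1)) × (1.2 - 1)/(0 - 1) × (1.2 - 2)/(0 - 2) = -0.176000
L_2(1.2) = (1.2 - (-1))/(1 - (-1)) × (1.2 - 0)/(1 - 0) × (1.2 - 2)/(1 - 2) = 1.056000
L_3(1.2) = (1.2 - (-1))/(2 - (-1)) × (1.2 - 0)/(2 - 0) × (1.2 - 1)/(2 - 1) = 0.088000

P(1.2) = 6×L_0(1.2) + (-6)×L_1(1.2) + 5×L_2(1.2) + 0×L_3(1.2)
P(1.2) = 6.528000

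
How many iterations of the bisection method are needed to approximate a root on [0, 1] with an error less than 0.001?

We need (b-a)/2^n ≤ 0.001
(1 - 0)/2^n ≤ 0.001
1/2^n ≤ 0.001
2^n ≥ 1000
n ≥ log₂(1000) = 9.97
n ≥ 10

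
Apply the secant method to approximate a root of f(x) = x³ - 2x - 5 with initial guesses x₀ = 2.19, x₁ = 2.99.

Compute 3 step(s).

f(x) = x³ - 2x - 5
x₀ = 2.19, x₁ = 2.99

Secant formula: x_{n+1} = x_n - f(x_n)(x_n - x_{n-1})/(f(x_n) - f(x_{n-1}))

Iteration 1:
  f(2.190000) = 1.123459
  f(2.990000) = 15.750899
  x_2 = 2.990000 - 15.750899×(2.990000 - 2.190000)/(15.750899 - 1.123459)
       = 2.128556
Iteration 2:
  f(2.990000) = 15.750899
  f(2.128556) = 0.386845
  x_3 = 2.128556 - 0.386845×(2.128556 - 2.990000)/(0.386845 - 15.750899)
       = 2.106866
Iteration 3:
  f(2.128556) = 0.386845
  f(2.106866) = 0.138404
  x_4 = 2.106866 - 0.138404×(2.106866 - 2.128556)/(0.138404 - 0.386845)
       = 2.094783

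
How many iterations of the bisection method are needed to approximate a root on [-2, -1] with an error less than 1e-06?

We need (b-a)/2^n ≤ 1e-06
(-1 - (-2))/2^n ≤ 1e-06
1/2^n ≤ 1e-06
2^n ≥ 1000000
n ≥ log₂(1000000) = 19.93
n ≥ 20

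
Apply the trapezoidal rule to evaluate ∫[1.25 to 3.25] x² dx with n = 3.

f(x) = x²
a = 1.25, b = 3.25, n = 3
h = (b - a)/n = 0.666667

Trapezoidal rule: (h/2)[f(x₀) + 2f(x₁) + 2f(x₂) + ... + f(xₙ)]

x_0 = 1.2500, f(x_0) = 1.562500, coefficient = 1
x_1 = 1.9167, f(x_1) = 3.673611, coefficient = 2
x_2 = 2.5833, f(x_2) = 6.673611, coefficient = 2
x_3 = 3.2500, f(x_3) = 10.562500, coefficient = 1

I ≈ (0.666667/2) × 32.819444 = 10.939815
Exact value: 10.791667
Error: 0.148148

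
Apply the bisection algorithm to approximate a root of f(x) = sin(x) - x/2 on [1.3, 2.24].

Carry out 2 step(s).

f(x) = sin(x) - x/2
Initial interval: [1.3, 2.24]

Iteration 1:
  c_1 = (1.300000 + 2.240000)/2 = 1.770000
  f(c_1) = f(1.770000) = 0.095224
  f(a) × f(c) ≥ 0, new interval: [1.770000, 2.240000]
Iteration 2:
  c_2 = (1.770000 + 2.240000)/2 = 2.005000
  f(c_2) = f(2.005000) = -0.095295
  f(a) × f(c) < 0, new interval: [1.770000, 2.005000]

After 2 iteration(s), the approximation is c_2 = 2.005000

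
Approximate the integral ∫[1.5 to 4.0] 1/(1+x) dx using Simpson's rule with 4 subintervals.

f(x) = 1/(1+x)
a = 1.5, b = 4.0, n = 4
h = (b - a)/n = 0.625000

Simpson's rule: (h/3)[f(x₀) + 4f(x₁) + 2f(x₂) + ... + f(xₙ)]

x_0 = 1.5000, f(x_0) = 0.400000, coefficient = 1
x_1 = 2.1250, f(x_1) = 0.320000, coefficient = 4
x_2 = 2.7500, f(x_2) = 0.266667, coefficient = 2
x_3 = 3.3750, f(x_3) = 0.228571, coefficient = 4
x_4 = 4.0000, f(x_4) = 0.200000, coefficient = 1

I ≈ (0.625000/3) × 3.327619 = 0.693254
Exact value: 0.693147
Error: 0.000107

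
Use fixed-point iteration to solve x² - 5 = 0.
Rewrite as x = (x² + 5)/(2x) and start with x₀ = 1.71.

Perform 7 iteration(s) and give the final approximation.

Equation: x² - 5 = 0
Fixed-point form: x = (x² + 5)/(2x)
x₀ = 1.71

x_1 = g(1.710000) = 2.316988
x_2 = g(2.316988) = 2.237481
x_3 = g(2.237481) = 2.236068
x_4 = g(2.236068) = 2.236068
x_5 = g(2.236068) = 2.236068
x_6 = g(2.236068) = 2.236068
x_7 = g(2.236068) = 2.236068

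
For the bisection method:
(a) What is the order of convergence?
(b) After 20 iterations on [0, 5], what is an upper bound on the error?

(a) Bisection has linear (order 1) convergence; the error is halved each step.

(b) Error bound = (b-a)/2^n = (5 - 0)/2^{20}
    = 5/2^{20}

(a) 1 (linear); (b) error ≤ 4.77e-06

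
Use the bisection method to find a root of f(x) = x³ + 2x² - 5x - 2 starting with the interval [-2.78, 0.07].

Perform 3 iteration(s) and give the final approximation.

f(x) = x³ + 2x² - 5x - 2
Initial interval: [-2.78, 0.07]

Iteration 1:
  c_1 = (-2.780000 + 0.070000)/2 = -1.355000
  f(c_1) = f(-1.355000) = 5.959236
  f(a) × f(c) ≥ 0, new interval: [-1.355000, 0.070000]
Iteration 2:
  c_2 = (-1.355000 + 0.070000)/2 = -0.642500
  f(c_2) = f(-0.642500) = 1.772884
  f(a) × f(c) ≥ 0, new interval: [-0.642500, 0.070000]
Iteration 3:
  c_3 = (-0.642500 + 0.070000)/2 = -0.286250
  f(c_3) = f(-0.286250) = -0.428327
  f(a) × f(c) < 0, new interval: [-0.642500, -0.286250]

After 3 iteration(s), the approximation is c_3 = -0.286250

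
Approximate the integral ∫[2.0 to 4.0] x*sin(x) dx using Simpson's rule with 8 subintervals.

f(x) = x*sin(x)
a = 2.0, b = 4.0, n = 8
h = (b - a)/n = 0.250000

Simpson's rule: (h/3)[f(x₀) + 4f(x₁) + 2f(x₂) + ... + f(xₙ)]

x_0 = 2.0000, f(x_0) = 1.818595, coefficient = 1
x_1 = 2.2500, f(x_1) = 1.750665, coefficient = 4
x_2 = 2.5000, f(x_2) = 1.496180, coefficient = 2
x_3 = 2.7500, f(x_3) = 1.049568, coefficient = 4
x_4 = 3.0000, f(x_4) = 0.423360, coefficient = 2
x_5 = 3.2500, f(x_5) = -0.351634, coefficient = 4
x_6 = 3.5000, f(x_6) = -1.227741, coefficient = 2
x_7 = 3.7500, f(x_7) = -2.143355, coefficient = 4
x_8 = 4.0000, f(x_8) = -3.027210, coefficient = 1

I ≈ (0.250000/3) × 1.395956 = 0.116330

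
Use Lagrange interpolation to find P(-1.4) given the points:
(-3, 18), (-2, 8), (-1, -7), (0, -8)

Lagrange interpolation formula:
P(x) = Σ yᵢ × Lᵢ(x)
where Lᵢ(x) = Π_{j≠i} (x - xⱼ)/(xᵢ - xⱼ)

L_0(-1.4) = (-1.4 - (-2))/(-3 - (-2)) × (-1.4 - (-1))/(-3 - (-1)) × (-1.4 - 0)/(-3 - 0) = -0.056000
L_1(-1.4) = (-1.4 - (-3))/(-2 - (-3)) × (-1.4 - (-1))/(-2 - (-1)) × (-1.4 - 0)/(-2 - 0) = 0.448000
L_2(-1.4) = (-1.4 - (-3))/(-1 - (-3)) × (-1.4 - (-2))/(-1 - (-2)) × (-1.4 - 0)/(-1 - 0) = 0.672000
L_3(-1.4) = (-1.4 - (-3))/(0 - (-3)) × (-1.4 - (-2))/(0 - (-2)) × (-1.4 - (-1))/(0 - (-1)) = -0.064000

P(-1.4) = 18×L_0(-1.4) + 8×L_1(-1.4) + (-7)×L_2(-1.4) + (-8)×L_3(-1.4)
P(-1.4) = -1.616000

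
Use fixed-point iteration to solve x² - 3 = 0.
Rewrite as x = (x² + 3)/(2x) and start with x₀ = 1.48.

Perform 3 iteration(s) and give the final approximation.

Equation: x² - 3 = 0
Fixed-point form: x = (x² + 3)/(2x)
x₀ = 1.48

x_1 = g(1.480000) = 1.753514
x_2 = g(1.753514) = 1.732182
x_3 = g(1.732182) = 1.732051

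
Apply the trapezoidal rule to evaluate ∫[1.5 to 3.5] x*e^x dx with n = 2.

f(x) = x*e^x
a = 1.5, b = 3.5, n = 2
h = (b - a)/n = 1.000000

Trapezoidal rule: (h/2)[f(x₀) + 2f(x₁) + 2f(x₂) + ... + f(xₙ)]

x_0 = 1.5000, f(x_0) = 6.722534, coefficient = 1
x_1 = 2.5000, f(x_1) = 30.456235, coefficient = 2
x_2 = 3.5000, f(x_2) = 115.904082, coefficient = 1

I ≈ (1.000000/2) × 183.539085 = 91.769543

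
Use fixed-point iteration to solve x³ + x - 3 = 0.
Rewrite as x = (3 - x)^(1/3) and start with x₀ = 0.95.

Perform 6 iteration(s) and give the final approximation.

Equation: x³ + x - 3 = 0
Fixed-point form: x = (3 - x)^(1/3)
x₀ = 0.95

x_1 = g(0.950000) = 1.270334
x_2 = g(1.270334) = 1.200386
x_3 = g(1.200386) = 1.216354
x_4 = g(1.216354) = 1.212745
x_5 = g(1.212745) = 1.213563
x_6 = g(1.213563) = 1.213378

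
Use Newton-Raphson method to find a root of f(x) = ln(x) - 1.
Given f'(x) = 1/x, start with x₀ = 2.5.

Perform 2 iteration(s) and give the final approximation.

f(x) = ln(x) - 1
f'(x) = 1/x
x₀ = 2.5

Newton-Raphson formula: x_{n+1} = x_n - f(x_n)/f'(x_n)

Iteration 1:
  f(2.500000) = -0.083709
  f'(2.500000) = 0.400000
  x_1 = 2.500000 - (-0.083709)/0.400000 = 2.709273
Iteration 2:
  f(2.709273) = -0.003320
  f'(2.709273) = 0.369103
  x_2 = 2.709273 - (-0.003320)/0.369103 = 2.718267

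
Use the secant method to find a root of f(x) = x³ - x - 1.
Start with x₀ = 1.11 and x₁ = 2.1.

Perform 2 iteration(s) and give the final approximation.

f(x) = x³ - x - 1
x₀ = 1.11, x₁ = 2.1

Secant formula: x_{n+1} = x_n - f(x_n)(x_n - x_{n-1})/(f(x_n) - f(x_{n-1}))

Iteration 1:
  f(1.110000) = -0.742369
  f(2.100000) = 6.161000
  x_2 = 2.100000 - 6.161000×(2.100000 - 1.110000)/(6.161000 - (-0.742369))
       = 1.216462
Iteration 2:
  f(2.100000) = 6.161000
  f(1.216462) = -0.416367
  x_3 = 1.216462 - (-0.416367)×(1.216462 - 2.100000)/(-0.416367 - 6.161000)
       = 1.272392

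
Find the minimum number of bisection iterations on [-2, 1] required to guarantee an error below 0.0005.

We need (b-a)/2^n ≤ 0.0005
(1 - (-2))/2^n ≤ 0.0005
3/2^n ≤ 0.0005
2^n ≥ 6000
n ≥ log₂(6000) = 12.55
n ≥ 13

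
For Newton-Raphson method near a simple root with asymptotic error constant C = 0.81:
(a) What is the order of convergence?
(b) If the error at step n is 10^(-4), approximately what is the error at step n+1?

(a) Newton-Raphson has quadratic (order 2) convergence near simple roots.
    This means |e_{n+1}| ≈ C|e_n|².

(b) With |e_n| = 10^(-4) and C = 0.81:
    |e_{n+1}| ≈ 0.81 × (10^(-4))² = 0.81 × 10^(-8)

(a) 2 (quadratic); (b) |e_{n+1}| ≈ 8.100e-09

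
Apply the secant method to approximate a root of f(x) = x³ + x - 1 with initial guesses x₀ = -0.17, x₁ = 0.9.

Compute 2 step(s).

f(x) = x³ + x - 1
x₀ = -0.17, x₁ = 0.9

Secant formula: x_{n+1} = x_n - f(x_n)(x_n - x_{n-1})/(f(x_n) - f(x_{n-1}))

Iteration 1:
  f(-0.170000) = -1.174913
  f(0.900000) = 0.629000
  x_2 = 0.900000 - 0.629000×(0.900000 - (-0.170000))/(0.629000 - (-1.174913))
       = 0.526906
Iteration 2:
  f(0.900000) = 0.629000
  f(0.526906) = -0.326810
  x_3 = 0.526906 - (-0.326810)×(0.526906 - 0.900000)/(-0.326810 - 0.629000)
       = 0.654474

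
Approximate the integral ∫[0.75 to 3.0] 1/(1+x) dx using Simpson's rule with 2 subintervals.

f(x) = 1/(1+x)
a = 0.75, b = 3.0, n = 2
h = (b - a)/n = 1.125000

Simpson's rule: (h/3)[f(x₀) + 4f(x₁) + 2f(x₂) + ... + f(xₙ)]

x_0 = 0.7500, f(x_0) = 0.571429, coefficient = 1
x_1 = 1.8750, f(x_1) = 0.347826, coefficient = 4
x_2 = 3.0000, f(x_2) = 0.250000, coefficient = 1

I ≈ (1.125000/3) × 2.212733 = 0.829775
Exact value: 0.826679
Error: 0.003096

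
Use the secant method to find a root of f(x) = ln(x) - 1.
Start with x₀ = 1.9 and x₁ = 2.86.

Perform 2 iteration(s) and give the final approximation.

f(x) = ln(x) - 1
x₀ = 1.9, x₁ = 2.86

Secant formula: x_{n+1} = x_n - f(x_n)(x_n - x_{n-1})/(f(x_n) - f(x_{n-1}))

Iteration 1:
  f(1.900000) = -0.358146
  f(2.860000) = 0.050822
  x_2 = 2.860000 - 0.050822×(2.860000 - 1.900000)/(0.050822 - (-0.358146))
       = 2.740703
Iteration 2:
  f(2.860000) = 0.050822
  f(2.740703) = 0.008214
  x_3 = 2.740703 - 0.008214×(2.740703 - 2.860000)/(0.008214 - 0.050822)
       = 2.717703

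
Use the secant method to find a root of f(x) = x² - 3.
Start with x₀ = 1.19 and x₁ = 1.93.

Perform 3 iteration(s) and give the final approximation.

f(x) = x² - 3
x₀ = 1.19, x₁ = 1.93

Secant formula: x_{n+1} = x_n - f(x_n)(x_n - x_{n-1})/(f(x_n) - f(x_{n-1}))

Iteration 1:
  f(1.190000) = -1.583900
  f(1.930000) = 0.724900
  x_2 = 1.930000 - 0.724900×(1.930000 - 1.190000)/(0.724900 - (-1.583900))
       = 1.697660
Iteration 2:
  f(1.930000) = 0.724900
  f(1.697660) = -0.117950
  x_3 = 1.697660 - (-0.117950)×(1.697660 - 1.930000)/(-0.117950 - 0.724900)
       = 1.730174
Iteration 3:
  f(1.697660) = -0.117950
  f(1.730174) = -0.006497
  x_4 = 1.730174 - (-0.006497)×(1.730174 - 1.697660)/(-0.006497 - (-0.117950))
       = 1.732070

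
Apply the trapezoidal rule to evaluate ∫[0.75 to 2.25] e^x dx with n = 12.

f(x) = e^x
a = 0.75, b = 2.25, n = 12
h = (b - a)/n = 0.125000

Trapezoidal rule: (h/2)[f(x₀) + 2f(x₁) + 2f(x₂) + ... + f(xₙ)]

x_0 = 0.7500, f(x_0) = 2.117000, coefficient = 1
x_1 = 0.8750, f(x_1) = 2.398875, coefficient = 2
x_2 = 1.0000, f(x_2) = 2.718282, coefficient = 2
x_3 = 1.1250, f(x_3) = 3.080217, coefficient = 2
x_4 = 1.2500, f(x_4) = 3.490343, coefficient = 2
x_5 = 1.3750, f(x_5) = 3.955077, coefficient = 2
x_6 = 1.5000, f(x_6) = 4.481689, coefficient = 2
x_7 = 1.6250, f(x_7) = 5.078419, coefficient = 2
x_8 = 1.7500, f(x_8) = 5.754603, coefficient = 2
x_9 = 1.8750, f(x_9) = 6.520819, coefficient = 2
x_10 = 2.0000, f(x_10) = 7.389056, coefficient = 2
x_11 = 2.1250, f(x_11) = 8.372897, coefficient = 2
x_12 = 2.2500, f(x_12) = 9.487736, coefficient = 1

I ≈ (0.125000/2) × 118.085290 = 7.380331
Exact value: 7.370736
Error: 0.009595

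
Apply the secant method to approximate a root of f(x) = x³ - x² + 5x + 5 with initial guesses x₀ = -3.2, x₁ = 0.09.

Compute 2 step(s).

f(x) = x³ - x² + 5x + 5
x₀ = -3.2, x₁ = 0.09

Secant formula: x_{n+1} = x_n - f(x_n)(x_n - x_{n-1})/(f(x_n) - f(x_{n-1}))

Iteration 1:
  f(-3.200000) = -54.008000
  f(0.090000) = 5.442629
  x_2 = 0.090000 - 5.442629×(0.090000 - (-3.200000))/(5.442629 - (-54.008000))
       = -0.211195
Iteration 2:
  f(0.090000) = 5.442629
  f(-0.211195) = 3.890000
  x_3 = -0.211195 - 3.890000×(-0.211195 - 0.090000)/(3.890000 - 5.442629)
       = -0.965818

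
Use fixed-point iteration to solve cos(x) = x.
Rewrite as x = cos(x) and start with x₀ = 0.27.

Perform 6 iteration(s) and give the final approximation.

Equation: cos(x) = x
Fixed-point form: x = cos(x)
x₀ = 0.27

x_1 = g(0.270000) = 0.963771
x_2 = g(0.963771) = 0.570427
x_3 = g(0.570427) = 0.841671
x_4 = g(0.841671) = 0.666218
x_5 = g(0.666218) = 0.786165
x_6 = g(0.786165) = 0.706565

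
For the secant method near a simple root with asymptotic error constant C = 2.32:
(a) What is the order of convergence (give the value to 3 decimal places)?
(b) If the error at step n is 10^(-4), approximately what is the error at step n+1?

(a) Secant method has superlinear convergence with order φ = (1+√5)/2 ≈ 1.618.
    This means |e_{n+1}| ≈ C|e_n|^1.618.

(b) With |e_n| = 10^(-4) and C = 2.32:
    |e_{n+1}| ≈ 2.32 × (10^(-4))^1.618 = 2.32 × 10^(-6.47)

(a) ≈ 1.618 (golden ratio); (b) |e_{n+1}| ≈ 7.823e-07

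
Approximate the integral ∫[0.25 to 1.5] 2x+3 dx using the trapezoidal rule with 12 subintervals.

f(x) = 2x+3
a = 0.25, b = 1.5, n = 12
h = (b - a)/n = 0.104167

Trapezoidal rule: (h/2)[f(x₀) + 2f(x₁) + 2f(x₂) + ... + f(xₙ)]

x_0 = 0.2500, f(x_0) = 3.500000, coefficient = 1
x_1 = 0.3542, f(x_1) = 3.708333, coefficient = 2
x_2 = 0.4583, f(x_2) = 3.916667, coefficient = 2
x_3 = 0.5625, f(x_3) = 4.125000, coefficient = 2
x_4 = 0.6667, f(x_4) = 4.333333, coefficient = 2
x_5 = 0.7708, f(x_5) = 4.541667, coefficient = 2
x_6 = 0.8750, f(x_6) = 4.750000, coefficient = 2
x_7 = 0.9792, f(x_7) = 4.958333, coefficient = 2
x_8 = 1.0833, f(x_8) = 5.166667, coefficient = 2
x_9 = 1.1875, f(x_9) = 5.375000, coefficient = 2
x_10 = 1.2917, f(x_10) = 5.583333, coefficient = 2
x_11 = 1.3958, f(x_11) = 5.791667, coefficient = 2
x_12 = 1.5000, f(x_12) = 6.000000, coefficient = 1

I ≈ (0.104167/2) × 114.000000 = 5.937500
Exact value: 5.937500
Error: 0.000000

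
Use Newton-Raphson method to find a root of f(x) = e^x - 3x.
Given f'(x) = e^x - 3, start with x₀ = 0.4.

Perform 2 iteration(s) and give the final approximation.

f(x) = e^x - 3x
f'(x) = e^x - 3
x₀ = 0.4

Newton-Raphson formula: x_{n+1} = x_n - f(x_n)/f'(x_n)

Iteration 1:
  f(0.400000) = 0.291825
  f'(0.400000) = -1.508175
  x_1 = 0.400000 - 0.291825/(-1.508175) = 0.593495
Iteration 2:
  f(0.593495) = 0.029819
  f'(0.593495) = -1.189695
  x_2 = 0.593495 - 0.029819/(-1.189695) = 0.618560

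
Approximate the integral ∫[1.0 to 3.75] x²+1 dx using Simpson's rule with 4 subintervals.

f(x) = x²+1
a = 1.0, b = 3.75, n = 4
h = (b - a)/n = 0.687500

Simpson's rule: (h/3)[f(x₀) + 4f(x₁) + 2f(x₂) + ... + f(xₙ)]

x_0 = 1.0000, f(x_0) = 2.000000, coefficient = 1
x_1 = 1.6875, f(x_1) = 3.847656, coefficient = 4
x_2 = 2.3750, f(x_2) = 6.640625, coefficient = 2
x_3 = 3.0625, f(x_3) = 10.378906, coefficient = 4
x_4 = 3.7500, f(x_4) = 15.062500, coefficient = 1

I ≈ (0.687500/3) × 87.250000 = 19.994792
Exact value: 19.994792
Error: 0.000000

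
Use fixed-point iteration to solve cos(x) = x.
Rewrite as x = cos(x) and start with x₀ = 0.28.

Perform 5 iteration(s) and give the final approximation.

Equation: cos(x) = x
Fixed-point form: x = cos(x)
x₀ = 0.28

x_1 = g(0.280000) = 0.961055
x_2 = g(0.961055) = 0.572655
x_3 = g(0.572655) = 0.840465
x_4 = g(0.840465) = 0.667116
x_5 = g(0.667116) = 0.785609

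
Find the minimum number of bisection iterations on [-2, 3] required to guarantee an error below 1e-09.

We need (b-a)/2^n ≤ 1e-09
(3 - (-2))/2^n ≤ 1e-09
5/2^n ≤ 1e-09
2^n ≥ 5000000000
n ≥ log₂(5000000000) = 32.22
n ≥ 33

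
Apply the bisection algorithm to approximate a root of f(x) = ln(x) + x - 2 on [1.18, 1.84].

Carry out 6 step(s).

f(x) = ln(x) + x - 2
Initial interval: [1.18, 1.84]

Iteration 1:
  c_1 = (1.180000 + 1.840000)/2 = 1.510000
  f(c_1) = f(1.510000) = -0.077890
  f(a) × f(c) ≥ 0, new interval: [1.510000, 1.840000]
Iteration 2:
  c_2 = (1.510000 + 1.840000)/2 = 1.675000
  f(c_2) = f(1.675000) = 0.190813
  f(a) × f(c) < 0, new interval: [1.510000, 1.675000]
Iteration 3:
  c_3 = (1.510000 + 1.675000)/2 = 1.592500
  f(c_3) = f(1.592500) = 0.057805
  f(a) × f(c) < 0, new interval: [1.510000, 1.592500]
Iteration 4:
  c_4 = (1.510000 + 1.592500)/2 = 1.551250
  f(c_4) = f(1.551250) = -0.009689
  f(a) × f(c) ≥ 0, new interval: [1.551250, 1.592500]
Iteration 5:
  c_5 = (1.551250 + 1.592500)/2 = 1.571875
  f(c_5) = f(1.571875) = 0.024144
  f(a) × f(c) < 0, new interval: [1.551250, 1.571875]
Iteration 6:
  c_6 = (1.551250 + 1.571875)/2 = 1.561562
  f(c_6) = f(1.561562) = 0.007249
  f(a) × f(c) < 0, new interval: [1.551250, 1.561562]

After 6 iteration(s), the approximation is c_6 = 1.561562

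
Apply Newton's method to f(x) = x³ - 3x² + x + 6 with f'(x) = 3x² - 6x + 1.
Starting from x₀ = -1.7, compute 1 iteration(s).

f(x) = x³ - 3x² + x + 6
f'(x) = 3x² - 6x + 1
x₀ = -1.7

Newton-Raphson formula: x_{n+1} = x_n - f(x_n)/f'(x_n)

Iteration 1:
  f(-1.700000) = -9.283000
  f'(-1.700000) = 19.870000
  x_1 = -1.700000 - (-9.283000)/19.870000 = -1.232813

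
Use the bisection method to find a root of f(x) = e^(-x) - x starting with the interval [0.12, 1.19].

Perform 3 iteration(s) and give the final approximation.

f(x) = e^(-x) - x
Initial interval: [0.12, 1.19]

Iteration 1:
  c_1 = (0.120000 + 1.190000)/2 = 0.655000
  f(c_1) = f(0.655000) = -0.135558
  f(a) × f(c) < 0, new interval: [0.120000, 0.655000]
Iteration 2:
  c_2 = (0.120000 + 0.655000)/2 = 0.387500
  f(c_2) = f(0.387500) = 0.291252
  f(a) × f(c) ≥ 0, new interval: [0.387500, 0.655000]
Iteration 3:
  c_3 = (0.387500 + 0.655000)/2 = 0.521250
  f(c_3) = f(0.521250) = 0.072528
  f(a) × f(c) ≥ 0, new interval: [0.521250, 0.655000]

After 3 iteration(s), the approximation is c_3 = 0.521250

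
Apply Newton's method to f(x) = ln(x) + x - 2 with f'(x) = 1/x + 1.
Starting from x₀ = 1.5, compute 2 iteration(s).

f(x) = ln(x) + x - 2
f'(x) = 1/x + 1
x₀ = 1.5

Newton-Raphson formula: x_{n+1} = x_n - f(x_n)/f'(x_n)

Iteration 1:
  f(1.500000) = -0.094535
  f'(1.500000) = 1.666667
  x_1 = 1.500000 - (-0.094535)/1.666667 = 1.556721
Iteration 2:
  f(1.556721) = -0.000697
  f'(1.556721) = 1.642376
  x_2 = 1.556721 - (-0.000697)/1.642376 = 1.557146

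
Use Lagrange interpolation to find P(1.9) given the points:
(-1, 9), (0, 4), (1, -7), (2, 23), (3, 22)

Lagrange interpolation formula:
P(x) = Σ yᵢ × Lᵢ(x)
where Lᵢ(x) = Π_{j≠i} (x - xⱼ)/(xᵢ - xⱼ)

L_0(1.9) = (1.9 - 0)/(-1 - 0) × (1.9 - 1)/(-1 - 1) × (1.9 - 2)/(-1 - 2) × (1.9 - 3)/(-1 - 3) = 0.007838
L_1(1.9) = (1.9 - (-1))/(0 - (-1)) × (1.9 - 1)/(0 - 1) × (1.9 - 2)/(0 - 2) × (1.9 - 3)/(0 - 3) = -0.047850
L_2(1.9) = (1.9 - (-1))/(1 - (-1)) × (1.9 - 0)/(1 - 0) × (1.9 - 2)/(1 - 2) × (1.9 - 3)/(1 - 3) = 0.151525
L_3(1.9) = (1.9 - (-1))/(2 - (-1)) × (1.9 - 0)/(2 - 0) × (1.9 - 1)/(2 - 1) × (1.9 - 3)/(2 - 3) = 0.909150
L_4(1.9) = (1.9 - (-1))/(3 - (-1)) × (1.9 - 0)/(3 - 0) × (1.9 - 1)/(3 - 1) × (1.9 - 2)/(3 - 2) = -0.020663

P(1.9) = 9×L_0(1.9) + 4×L_1(1.9) + (-7)×L_2(1.9) + 23×L_3(1.9) + 22×L_4(1.9)
P(1.9) = 19.274337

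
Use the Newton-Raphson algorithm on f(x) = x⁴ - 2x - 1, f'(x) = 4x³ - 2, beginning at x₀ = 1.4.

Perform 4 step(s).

f(x) = x⁴ - 2x - 1
f'(x) = 4x³ - 2
x₀ = 1.4

Newton-Raphson formula: x_{n+1} = x_n - f(x_n)/f'(x_n)

Iteration 1:
  f(1.400000) = 0.041600
  f'(1.400000) = 8.976000
  x_1 = 1.400000 - 0.041600/8.976000 = 1.395365
Iteration 2:
  f(1.395365) = 0.000252
  f'(1.395365) = 8.867355
  x_2 = 1.395365 - 0.000252/8.867355 = 1.395337
Iteration 3:
  f(1.395337) = 0.000000
  f'(1.395337) = 8.866691
  x_3 = 1.395337 - 0.000000/8.866691 = 1.395337
Iteration 4:
  f(1.395337) = 0.000000
  f'(1.395337) = 8.866691
  x_4 = 1.395337 - 0.000000/8.866691 = 1.395337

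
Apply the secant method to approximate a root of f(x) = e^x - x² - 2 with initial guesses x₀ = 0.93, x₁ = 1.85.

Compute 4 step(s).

f(x) = e^x - x² - 2
x₀ = 0.93, x₁ = 1.85

Secant formula: x_{n+1} = x_n - f(x_n)(x_n - x_{n-1})/(f(x_n) - f(x_{n-1}))

Iteration 1:
  f(0.930000) = -0.330391
  f(1.850000) = 0.937320
  x_2 = 1.850000 - 0.937320×(1.850000 - 0.930000)/(0.937320 - (-0.330391))
       = 1.169771
Iteration 2:
  f(1.850000) = 0.937320
  f(1.169771) = -0.147110
  x_3 = 1.169771 - (-0.147110)×(1.169771 - 1.850000)/(-0.147110 - 0.937320)
       = 1.262048
Iteration 3:
  f(1.169771) = -0.147110
  f(1.262048) = -0.060116
  x_4 = 1.262048 - (-0.060116)×(1.262048 - 1.169771)/(-0.060116 - (-0.147110))
       = 1.325816
Iteration 4:
  f(1.262048) = -0.060116
  f(1.325816) = 0.007468
  x_5 = 1.325816 - 0.007468×(1.325816 - 1.262048)/(0.007468 - (-0.060116))
       = 1.318769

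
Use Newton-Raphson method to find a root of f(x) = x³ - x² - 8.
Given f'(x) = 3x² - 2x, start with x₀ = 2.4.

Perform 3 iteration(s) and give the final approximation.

f(x) = x³ - x² - 8
f'(x) = 3x² - 2x
x₀ = 2.4

Newton-Raphson formula: x_{n+1} = x_n - f(x_n)/f'(x_n)

Iteration 1:
  f(2.400000) = 0.064000
  f'(2.400000) = 12.480000
  x_1 = 2.400000 - 0.064000/12.480000 = 2.394872
Iteration 2:
  f(2.394872) = 0.000163
  f'(2.394872) = 12.416489
  x_2 = 2.394872 - 0.000163/12.416489 = 2.394859
Iteration 3:
  f(2.394859) = 0.000000
  f'(2.394859) = 12.416327
  x_3 = 2.394859 - 0.000000/12.416327 = 2.394859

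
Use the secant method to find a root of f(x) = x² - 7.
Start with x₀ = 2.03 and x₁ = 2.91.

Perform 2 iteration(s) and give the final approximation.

f(x) = x² - 7
x₀ = 2.03, x₁ = 2.91

Secant formula: x_{n+1} = x_n - f(x_n)(x_n - x_{n-1})/(f(x_n) - f(x_{n-1}))

Iteration 1:
  f(2.030000) = -2.879100
  f(2.910000) = 1.468100
  x_2 = 2.910000 - 1.468100×(2.910000 - 2.030000)/(1.468100 - (-2.879100))
       = 2.612814
Iteration 2:
  f(2.910000) = 1.468100
  f(2.612814) = -0.173204
  x_3 = 2.612814 - (-0.173204)×(2.612814 - 2.910000)/(-0.173204 - 1.468100)
       = 2.644175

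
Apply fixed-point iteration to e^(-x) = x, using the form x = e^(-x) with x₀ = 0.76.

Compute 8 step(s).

Equation: e^(-x) = x
Fixed-point form: x = e^(-x)
x₀ = 0.76

x_1 = g(0.760000) = 0.467666
x_2 = g(0.467666) = 0.626462
x_3 = g(0.626462) = 0.534479
x_4 = g(0.534479) = 0.585974
x_5 = g(0.585974) = 0.556563
x_6 = g(0.556563) = 0.573176
x_7 = g(0.573176) = 0.563732
x_8 = g(0.563732) = 0.569081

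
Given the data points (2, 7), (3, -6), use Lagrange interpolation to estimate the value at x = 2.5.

Lagrange interpolation formula:
P(x) = Σ yᵢ × Lᵢ(x)
where Lᵢ(x) = Π_{j≠i} (x - xⱼ)/(xᵢ - xⱼ)

L_0(2.5) = (2.5 - 3)/(2 - 3) = 0.500000
L_1(2.5) = (2.5 - 2)/(3 - 2) = 0.500000

P(2.5) = 7×L_0(2.5) + (-6)×L_1(2.5)
P(2.5) = 0.500000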